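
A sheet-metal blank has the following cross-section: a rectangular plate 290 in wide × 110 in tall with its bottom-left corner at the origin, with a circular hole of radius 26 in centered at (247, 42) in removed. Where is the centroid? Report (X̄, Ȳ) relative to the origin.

X̄ = 137.73 in, Ȳ = 55.93 in

Part | A | x̄ᵢ | ȳᵢ | A·x̄ᵢ | A·ȳᵢ
plate | 31900.00 | 145.00 | 55.00 | 4625500.00 | 1754500.00
hole | -2123.72 | 247.00 | 42.00 | -524558.01 | -89196.10
Σ | 29776.28 |  |  | 4100941.99 | 1665303.90
X̄ = 4100941.99 / 29776.28 = 137.73 in
Ȳ = 1665303.90 / 29776.28 = 55.93 in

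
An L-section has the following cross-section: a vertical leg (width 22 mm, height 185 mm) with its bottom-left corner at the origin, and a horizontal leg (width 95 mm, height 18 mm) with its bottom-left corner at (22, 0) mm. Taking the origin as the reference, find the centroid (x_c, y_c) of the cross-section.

vertical leg: A = 22 × 185 = 4070.00, centroid at (11.00, 92.50).
horizontal leg: A = 95 × 18 = 1710.00, centroid at (69.50, 9.00).
ΣA = 5780.00 mm², ΣAx_c = 163615.00 mm³, ΣAy_c = 391865.00 mm³.
x_c = 163615.00/5780.00 = 28.31 mm; y_c = 391865.00/5780.00 = 67.80 mm.

x_c = 28.31 mm, y_c = 67.80 mm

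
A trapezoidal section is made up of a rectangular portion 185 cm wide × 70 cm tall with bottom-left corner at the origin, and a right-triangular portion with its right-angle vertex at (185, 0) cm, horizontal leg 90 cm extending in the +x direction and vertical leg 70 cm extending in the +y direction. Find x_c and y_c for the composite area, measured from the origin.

rectangular portion: A = 185 × 70 = 12950.00, centroid at (92.50, 35.00).
triangular portion: A = ½·90·70 = 3150.00, centroid at (215.00, 23.33).
ΣA = 16100.00 cm², ΣAx_c = 1875125.00 cm³, ΣAy_c = 526750.00 cm³.
x_c = 1875125.00/16100.00 = 116.47 cm; y_c = 526750.00/16100.00 = 32.72 cm.

x_c = 116.47 cm, y_c = 32.72 cm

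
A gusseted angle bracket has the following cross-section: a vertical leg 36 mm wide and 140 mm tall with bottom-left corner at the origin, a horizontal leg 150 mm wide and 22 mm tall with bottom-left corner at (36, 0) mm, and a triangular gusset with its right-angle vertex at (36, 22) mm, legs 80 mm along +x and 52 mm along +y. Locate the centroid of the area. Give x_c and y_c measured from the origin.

x_c = 56.37 mm, y_c = 45.19 mm

vertical leg: A = 36 × 140 = 5040.00, centroid at (18.00, 70.00).
horizontal leg: A = 150 × 22 = 3300.00, centroid at (111.00, 11.00).
gusset: A = ½·80·52 = 2080.00, centroid at (62.67, 39.33).
ΣA = 10420.00 mm², ΣAx_c = 587366.67 mm³, ΣAy_c = 470913.33 mm³.
x_c = 587366.67/10420.00 = 56.37 mm; y_c = 470913.33/10420.00 = 45.19 mm.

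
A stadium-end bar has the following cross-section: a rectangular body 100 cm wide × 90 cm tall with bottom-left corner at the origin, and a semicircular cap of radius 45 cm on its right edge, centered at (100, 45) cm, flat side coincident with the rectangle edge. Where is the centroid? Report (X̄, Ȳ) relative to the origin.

rectangular body: A = 100 × 90 = 9000.00, centroid at (50.00, 45.00).
semicircular end: A = ½π·45² = 3180.86, centroid at (119.10, 45.00).
ΣA = 12180.86 cm², ΣAX̄ = 828836.26 cm³, ΣAȲ = 548138.82 cm³.
X̄ = 828836.26/12180.86 = 68.04 cm; Ȳ = 548138.82/12180.86 = 45.00 cm.

X̄ = 68.04 cm, Ȳ = 45.00 cm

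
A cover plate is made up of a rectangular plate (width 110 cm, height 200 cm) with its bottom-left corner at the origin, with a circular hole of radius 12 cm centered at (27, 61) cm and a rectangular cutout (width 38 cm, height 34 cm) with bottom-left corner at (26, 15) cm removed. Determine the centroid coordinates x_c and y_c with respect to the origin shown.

Part | A | x̄ᵢ | ȳᵢ | A·x̄ᵢ | A·ȳᵢ
plate | 22000.00 | 55.00 | 100.00 | 1210000.00 | 2200000.00
hole 1 | -452.39 | 27.00 | 61.00 | -12214.51 | -27595.75
hole 2 | -1292.00 | 45.00 | 32.00 | -58140.00 | -41344.00
Σ | 20255.61 |  |  | 1139645.49 | 2131060.25
x_c = 1139645.49 / 20255.61 = 56.26 cm
y_c = 2131060.25 / 20255.61 = 105.21 cm

x_c = 56.26 cm, y_c = 105.21 cm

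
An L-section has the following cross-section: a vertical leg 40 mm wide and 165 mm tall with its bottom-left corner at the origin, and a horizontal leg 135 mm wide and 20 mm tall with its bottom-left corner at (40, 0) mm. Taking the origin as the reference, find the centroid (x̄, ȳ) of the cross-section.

Part | A | x̄ᵢ | ȳᵢ | A·x̄ᵢ | A·ȳᵢ
vertical leg | 6600.00 | 20.00 | 82.50 | 132000.00 | 544500.00
horizontal leg | 2700.00 | 107.50 | 10.00 | 290250.00 | 27000.00
Σ | 9300.00 |  |  | 422250.00 | 571500.00
x̄ = 422250.00 / 9300.00 = 45.40 mm
ȳ = 571500.00 / 9300.00 = 61.45 mm

x̄ = 45.40 mm, ȳ = 61.45 mm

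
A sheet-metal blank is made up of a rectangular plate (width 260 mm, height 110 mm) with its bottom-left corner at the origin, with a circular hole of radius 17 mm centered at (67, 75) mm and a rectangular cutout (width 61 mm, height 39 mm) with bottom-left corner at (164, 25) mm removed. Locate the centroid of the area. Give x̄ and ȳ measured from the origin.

x̄ = 126.20 mm, ȳ = 55.27 mm

plate: A = 260 × 110 = 28600.00, centroid at (130.00, 55.00).
hole 1: A = −π·17² = -907.92, centroid at (67.00, 75.00).
hole 2: A = −(61 × 39) = -2379.00, centroid at (194.50, 44.50).
ΣA = 25313.08 mm²
ΣAx̄ = (28600.00)(130.00) + (-907.92)(67.00) + (-2379.00)(194.50) = 3194453.84 mm³
ΣAȳ = (28600.00)(55.00) + (-907.92)(75.00) + (-2379.00)(44.50) = 1399040.48 mm³
x̄ = 3194453.84 / 25313.08 = 126.20 mm
ȳ = 1399040.48 / 25313.08 = 55.27 mm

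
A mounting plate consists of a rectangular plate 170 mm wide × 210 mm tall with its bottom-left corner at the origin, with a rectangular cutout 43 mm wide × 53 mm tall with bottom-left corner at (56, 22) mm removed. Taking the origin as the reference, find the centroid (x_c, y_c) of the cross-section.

plate: A = 170 × 210 = 35700.00, centroid at (85.00, 105.00).
hole: A = −(43 × 53) = -2279.00, centroid at (77.50, 48.50).
ΣA = 33421.00 mm²
ΣAx_c = (35700.00)(85.00) + (-2279.00)(77.50) = 2857877.50 mm³
ΣAy_c = (35700.00)(105.00) + (-2279.00)(48.50) = 3637968.50 mm³
x_c = 2857877.50 / 33421.00 = 85.51 mm
y_c = 3637968.50 / 33421.00 = 108.85 mm

x_c = 85.51 mm, y_c = 108.85 mm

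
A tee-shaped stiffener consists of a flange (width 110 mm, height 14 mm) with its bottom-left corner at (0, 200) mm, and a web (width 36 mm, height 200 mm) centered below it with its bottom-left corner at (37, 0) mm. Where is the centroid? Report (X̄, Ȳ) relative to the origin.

X̄ = 55.00 mm, Ȳ = 118.85 mm

web: A = 36 × 200 = 7200.00, centroid at (55.00, 100.00).
flange: A = 110 × 14 = 1540.00, centroid at (55.00, 207.00).
ΣA = 8740.00 mm², ΣAX̄ = 480700.00 mm³, ΣAȲ = 1038780.00 mm³.
X̄ = 480700.00/8740.00 = 55.00 mm; Ȳ = 1038780.00/8740.00 = 118.85 mm.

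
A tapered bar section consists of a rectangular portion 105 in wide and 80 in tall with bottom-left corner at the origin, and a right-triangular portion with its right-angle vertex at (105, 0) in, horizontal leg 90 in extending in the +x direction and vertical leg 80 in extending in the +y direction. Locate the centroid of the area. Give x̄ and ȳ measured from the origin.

x̄ = 77.25 in, ȳ = 36.00 in

rectangular portion: A = 105 × 80 = 8400.00, centroid at (52.50, 40.00).
triangular portion: A = ½·90·80 = 3600.00, centroid at (135.00, 26.67).
ΣA = 12000.00 in², ΣAx̄ = 927000.00 in³, ΣAȳ = 432000.00 in³.
x̄ = 927000.00/12000.00 = 77.25 in; ȳ = 432000.00/12000.00 = 36.00 in.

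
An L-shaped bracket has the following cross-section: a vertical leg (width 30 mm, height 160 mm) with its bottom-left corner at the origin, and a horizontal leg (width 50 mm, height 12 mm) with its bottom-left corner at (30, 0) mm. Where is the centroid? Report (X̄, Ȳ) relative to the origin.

Part | A | x̄ᵢ | ȳᵢ | A·x̄ᵢ | A·ȳᵢ
vertical leg | 4800.00 | 15.00 | 80.00 | 72000.00 | 384000.00
horizontal leg | 600.00 | 55.00 | 6.00 | 33000.00 | 3600.00
Σ | 5400.00 |  |  | 105000.00 | 387600.00
X̄ = 105000.00 / 5400.00 = 19.44 mm
Ȳ = 387600.00 / 5400.00 = 71.78 mm

X̄ = 19.44 mm, Ȳ = 71.78 mm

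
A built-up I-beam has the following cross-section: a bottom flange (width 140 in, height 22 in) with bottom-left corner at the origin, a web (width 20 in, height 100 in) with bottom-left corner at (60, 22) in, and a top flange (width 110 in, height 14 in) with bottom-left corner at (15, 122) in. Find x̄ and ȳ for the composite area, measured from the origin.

Part | A | x̄ᵢ | ȳᵢ | A·x̄ᵢ | A·ȳᵢ
bottom flange | 3080.00 | 70.00 | 11.00 | 215600.00 | 33880.00
web | 2000.00 | 70.00 | 72.00 | 140000.00 | 144000.00
top flange | 1540.00 | 70.00 | 129.00 | 107800.00 | 198660.00
Σ | 6620.00 |  |  | 463400.00 | 376540.00
x̄ = 463400.00 / 6620.00 = 70.00 in
ȳ = 376540.00 / 6620.00 = 56.88 in

x̄ = 70.00 in, ȳ = 56.88 in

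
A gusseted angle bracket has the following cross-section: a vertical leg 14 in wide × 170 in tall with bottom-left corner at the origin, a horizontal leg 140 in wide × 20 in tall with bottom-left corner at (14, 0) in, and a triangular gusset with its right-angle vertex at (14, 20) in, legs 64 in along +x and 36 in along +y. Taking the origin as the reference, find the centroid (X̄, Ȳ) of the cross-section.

vertical leg: A = 14 × 170 = 2380.00, centroid at (7.00, 85.00).
horizontal leg: A = 140 × 20 = 2800.00, centroid at (84.00, 10.00).
gusset: A = ½·64·36 = 1152.00, centroid at (35.33, 32.00).
ΣA = 6332.00 in²
ΣAX̄ = (2380.00)(7.00) + (2800.00)(84.00) + (1152.00)(35.33) = 292564.00 in³
ΣAȲ = (2380.00)(85.00) + (2800.00)(10.00) + (1152.00)(32.00) = 267164.00 in³
X̄ = 292564.00 / 6332.00 = 46.20 in
Ȳ = 267164.00 / 6332.00 = 42.19 in

X̄ = 46.20 in, Ȳ = 42.19 in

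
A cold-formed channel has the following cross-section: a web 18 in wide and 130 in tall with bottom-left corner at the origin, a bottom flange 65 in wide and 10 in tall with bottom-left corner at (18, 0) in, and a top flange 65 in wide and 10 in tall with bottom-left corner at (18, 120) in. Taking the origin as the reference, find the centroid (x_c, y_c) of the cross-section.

web: A = 18 × 130 = 2340.00, centroid at (9.00, 65.00).
bottom flange: A = 65 × 10 = 650.00, centroid at (50.50, 5.00).
top flange: A = 65 × 10 = 650.00, centroid at (50.50, 125.00).
ΣA = 3640.00 in², ΣAx_c = 86710.00 in³, ΣAy_c = 236600.00 in³.
x_c = 86710.00/3640.00 = 23.82 in; y_c = 236600.00/3640.00 = 65.00 in.

x_c = 23.82 in, y_c = 65.00 in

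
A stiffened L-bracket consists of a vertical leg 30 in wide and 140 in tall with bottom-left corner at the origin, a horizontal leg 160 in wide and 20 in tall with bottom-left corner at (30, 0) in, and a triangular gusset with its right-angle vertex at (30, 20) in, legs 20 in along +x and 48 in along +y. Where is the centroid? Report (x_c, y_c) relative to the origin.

x_c = 54.90 in, y_c = 43.56 in

vertical leg: A = 30 × 140 = 4200.00, centroid at (15.00, 70.00).
horizontal leg: A = 160 × 20 = 3200.00, centroid at (110.00, 10.00).
gusset: A = ½·20·48 = 480.00, centroid at (36.67, 36.00).
ΣA = 7880.00 in², ΣAx_c = 432600.00 in³, ΣAy_c = 343280.00 in³.
x_c = 432600.00/7880.00 = 54.90 in; y_c = 343280.00/7880.00 = 43.56 in.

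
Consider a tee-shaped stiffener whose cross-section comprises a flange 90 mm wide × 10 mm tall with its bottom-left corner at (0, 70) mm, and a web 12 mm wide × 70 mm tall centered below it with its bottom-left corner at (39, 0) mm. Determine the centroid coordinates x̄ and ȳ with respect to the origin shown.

web: A = 12 × 70 = 840.00, centroid at (45.00, 35.00).
flange: A = 90 × 10 = 900.00, centroid at (45.00, 75.00).
ΣA = 1740.00 mm², ΣAx̄ = 78300.00 mm³, ΣAȳ = 96900.00 mm³.
x̄ = 78300.00/1740.00 = 45.00 mm; ȳ = 96900.00/1740.00 = 55.69 mm.

x̄ = 45.00 mm, ȳ = 55.69 mm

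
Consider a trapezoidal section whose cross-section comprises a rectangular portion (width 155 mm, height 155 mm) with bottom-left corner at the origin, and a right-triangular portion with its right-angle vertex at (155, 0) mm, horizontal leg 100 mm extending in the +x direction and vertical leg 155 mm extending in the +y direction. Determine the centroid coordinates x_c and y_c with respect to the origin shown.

x_c = 104.53 mm, y_c = 71.20 mm

rectangular portion: A = 155 × 155 = 24025.00, centroid at (77.50, 77.50).
triangular portion: A = ½·100·155 = 7750.00, centroid at (188.33, 51.67).
ΣA = 31775.00 mm², ΣAx_c = 3321520.83 mm³, ΣAy_c = 2262354.17 mm³.
x_c = 3321520.83/31775.00 = 104.53 mm; y_c = 2262354.17/31775.00 = 71.20 mm.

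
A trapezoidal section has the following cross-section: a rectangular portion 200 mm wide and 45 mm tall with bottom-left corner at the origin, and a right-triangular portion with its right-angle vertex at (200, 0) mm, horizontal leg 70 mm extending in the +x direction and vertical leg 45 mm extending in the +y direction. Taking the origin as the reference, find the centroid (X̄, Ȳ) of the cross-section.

Part | A | x̄ᵢ | ȳᵢ | A·x̄ᵢ | A·ȳᵢ
rectangular portion | 9000.00 | 100.00 | 22.50 | 900000.00 | 202500.00
triangular portion | 1575.00 | 223.33 | 15.00 | 351750.00 | 23625.00
Σ | 10575.00 |  |  | 1251750.00 | 226125.00
X̄ = 1251750.00 / 10575.00 = 118.37 mm
Ȳ = 226125.00 / 10575.00 = 21.38 mm

X̄ = 118.37 mm, Ȳ = 21.38 mm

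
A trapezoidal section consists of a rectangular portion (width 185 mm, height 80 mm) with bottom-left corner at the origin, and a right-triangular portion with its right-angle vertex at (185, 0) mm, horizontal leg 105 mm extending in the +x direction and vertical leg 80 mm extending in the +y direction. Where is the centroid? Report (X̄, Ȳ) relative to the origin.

X̄ = 120.68 mm, Ȳ = 37.05 mm

rectangular portion: A = 185 × 80 = 14800.00, centroid at (92.50, 40.00).
triangular portion: A = ½·105·80 = 4200.00, centroid at (220.00, 26.67).
ΣA = 19000.00 mm²
ΣAX̄ = (14800.00)(92.50) + (4200.00)(220.00) = 2293000.00 mm³
ΣAȲ = (14800.00)(40.00) + (4200.00)(26.67) = 704000.00 mm³
X̄ = 2293000.00 / 19000.00 = 120.68 mm
Ȳ = 704000.00 / 19000.00 = 37.05 mm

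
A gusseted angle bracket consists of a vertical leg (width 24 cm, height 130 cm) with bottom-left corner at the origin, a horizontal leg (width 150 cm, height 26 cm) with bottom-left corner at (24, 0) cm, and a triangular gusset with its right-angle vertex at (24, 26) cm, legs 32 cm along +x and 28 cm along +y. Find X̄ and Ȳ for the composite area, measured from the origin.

X̄ = 58.79 cm, Ȳ = 36.06 cm

vertical leg: A = 24 × 130 = 3120.00, centroid at (12.00, 65.00).
horizontal leg: A = 150 × 26 = 3900.00, centroid at (99.00, 13.00).
gusset: A = ½·32·28 = 448.00, centroid at (34.67, 35.33).
ΣA = 7468.00 cm²
ΣAX̄ = (3120.00)(12.00) + (3900.00)(99.00) + (448.00)(34.67) = 439070.67 cm³
ΣAȲ = (3120.00)(65.00) + (3900.00)(13.00) + (448.00)(35.33) = 269329.33 cm³
X̄ = 439070.67 / 7468.00 = 58.79 cm
Ȳ = 269329.33 / 7468.00 = 36.06 cm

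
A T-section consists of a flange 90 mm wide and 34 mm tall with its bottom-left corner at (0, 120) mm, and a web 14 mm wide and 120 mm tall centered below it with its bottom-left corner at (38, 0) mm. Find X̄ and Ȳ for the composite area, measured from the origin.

web: A = 14 × 120 = 1680.00, centroid at (45.00, 60.00).
flange: A = 90 × 34 = 3060.00, centroid at (45.00, 137.00).
ΣA = 4740.00 mm²
ΣAX̄ = (1680.00)(45.00) + (3060.00)(45.00) = 213300.00 mm³
ΣAȲ = (1680.00)(60.00) + (3060.00)(137.00) = 520020.00 mm³
X̄ = 213300.00 / 4740.00 = 45.00 mm
Ȳ = 520020.00 / 4740.00 = 109.71 mm

X̄ = 45.00 mm, Ȳ = 109.71 mm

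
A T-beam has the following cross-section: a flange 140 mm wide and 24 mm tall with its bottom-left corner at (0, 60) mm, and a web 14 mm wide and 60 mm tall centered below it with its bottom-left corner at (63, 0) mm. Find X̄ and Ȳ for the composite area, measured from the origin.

X̄ = 70.00 mm, Ȳ = 63.60 mm

web: A = 14 × 60 = 840.00, centroid at (70.00, 30.00).
flange: A = 140 × 24 = 3360.00, centroid at (70.00, 72.00).
ΣA = 4200.00 mm²
ΣAX̄ = (840.00)(70.00) + (3360.00)(70.00) = 294000.00 mm³
ΣAȲ = (840.00)(30.00) + (3360.00)(72.00) = 267120.00 mm³
X̄ = 294000.00 / 4200.00 = 70.00 mm
Ȳ = 267120.00 / 4200.00 = 63.60 mm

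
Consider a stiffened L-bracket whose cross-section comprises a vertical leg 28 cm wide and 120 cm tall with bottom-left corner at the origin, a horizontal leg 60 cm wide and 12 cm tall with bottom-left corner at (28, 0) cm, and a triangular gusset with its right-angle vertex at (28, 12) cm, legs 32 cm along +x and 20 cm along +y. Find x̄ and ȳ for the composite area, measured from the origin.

x̄ = 22.99 cm, ȳ = 48.16 cm

vertical leg: A = 28 × 120 = 3360.00, centroid at (14.00, 60.00).
horizontal leg: A = 60 × 12 = 720.00, centroid at (58.00, 6.00).
gusset: A = ½·32·20 = 320.00, centroid at (38.67, 18.67).
ΣA = 4400.00 cm², ΣAx̄ = 101173.33 cm³, ΣAȳ = 211893.33 cm³.
x̄ = 101173.33/4400.00 = 22.99 cm; ȳ = 211893.33/4400.00 = 48.16 cm.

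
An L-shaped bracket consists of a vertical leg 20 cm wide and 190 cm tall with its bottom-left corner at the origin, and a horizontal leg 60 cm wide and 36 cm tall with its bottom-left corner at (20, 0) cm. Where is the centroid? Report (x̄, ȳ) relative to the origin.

vertical leg: A = 20 × 190 = 3800.00, centroid at (10.00, 95.00).
horizontal leg: A = 60 × 36 = 2160.00, centroid at (50.00, 18.00).
ΣA = 5960.00 cm²
ΣAx̄ = (3800.00)(10.00) + (2160.00)(50.00) = 146000.00 cm³
ΣAȳ = (3800.00)(95.00) + (2160.00)(18.00) = 399880.00 cm³
x̄ = 146000.00 / 5960.00 = 24.50 cm
ȳ = 399880.00 / 5960.00 = 67.09 cm

x̄ = 24.50 cm, ȳ = 67.09 cm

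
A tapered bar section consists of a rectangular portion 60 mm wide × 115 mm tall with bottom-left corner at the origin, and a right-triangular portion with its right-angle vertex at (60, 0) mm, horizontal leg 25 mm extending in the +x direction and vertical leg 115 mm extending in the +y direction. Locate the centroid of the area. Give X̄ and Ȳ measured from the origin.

X̄ = 36.61 mm, Ȳ = 54.20 mm

Part | A | x̄ᵢ | ȳᵢ | A·x̄ᵢ | A·ȳᵢ
rectangular portion | 6900.00 | 30.00 | 57.50 | 207000.00 | 396750.00
triangular portion | 1437.50 | 68.33 | 38.33 | 98229.17 | 55104.17
Σ | 8337.50 |  |  | 305229.17 | 451854.17
X̄ = 305229.17 / 8337.50 = 36.61 mm
Ȳ = 451854.17 / 8337.50 = 54.20 mm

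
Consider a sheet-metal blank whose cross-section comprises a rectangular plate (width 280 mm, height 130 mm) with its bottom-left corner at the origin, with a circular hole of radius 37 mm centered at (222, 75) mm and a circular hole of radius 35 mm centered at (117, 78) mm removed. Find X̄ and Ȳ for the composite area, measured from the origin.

X̄ = 130.65 mm, Ȳ = 61.71 mm

plate: A = 280 × 130 = 36400.00, centroid at (140.00, 65.00).
hole 1: A = −π·37² = -4300.84, centroid at (222.00, 75.00).
hole 2: A = −π·35² = -3848.45, centroid at (117.00, 78.00).
ΣA = 28250.71 mm²
ΣAX̄ = (36400.00)(140.00) + (-4300.84)(222.00) + (-3848.45)(117.00) = 3690944.68 mm³
ΣAȲ = (36400.00)(65.00) + (-4300.84)(75.00) + (-3848.45)(78.00) = 1743257.80 mm³
X̄ = 3690944.68 / 28250.71 = 130.65 mm
Ȳ = 1743257.80 / 28250.71 = 61.71 mm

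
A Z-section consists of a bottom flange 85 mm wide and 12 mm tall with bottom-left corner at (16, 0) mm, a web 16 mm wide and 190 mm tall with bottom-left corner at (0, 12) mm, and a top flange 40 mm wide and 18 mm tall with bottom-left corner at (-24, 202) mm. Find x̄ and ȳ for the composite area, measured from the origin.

x̄ = 16.97 mm, ȳ = 101.11 mm

bottom flange: A = 85 × 12 = 1020.00, centroid at (58.50, 6.00).
web: A = 16 × 190 = 3040.00, centroid at (8.00, 107.00).
top flange: A = 40 × 18 = 720.00, centroid at (-4.00, 211.00).
ΣA = 4780.00 mm², ΣAx̄ = 81110.00 mm³, ΣAȳ = 483320.00 mm³.
x̄ = 81110.00/4780.00 = 16.97 mm; ȳ = 483320.00/4780.00 = 101.11 mm.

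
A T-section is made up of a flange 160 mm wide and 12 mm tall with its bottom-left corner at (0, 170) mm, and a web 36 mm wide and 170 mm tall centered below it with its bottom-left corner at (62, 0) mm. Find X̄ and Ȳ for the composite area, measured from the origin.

X̄ = 80.00 mm, Ȳ = 106.73 mm

Part | A | x̄ᵢ | ȳᵢ | A·x̄ᵢ | A·ȳᵢ
web | 6120.00 | 80.00 | 85.00 | 489600.00 | 520200.00
flange | 1920.00 | 80.00 | 176.00 | 153600.00 | 337920.00
Σ | 8040.00 |  |  | 643200.00 | 858120.00
X̄ = 643200.00 / 8040.00 = 80.00 mm
Ȳ = 858120.00 / 8040.00 = 106.73 mm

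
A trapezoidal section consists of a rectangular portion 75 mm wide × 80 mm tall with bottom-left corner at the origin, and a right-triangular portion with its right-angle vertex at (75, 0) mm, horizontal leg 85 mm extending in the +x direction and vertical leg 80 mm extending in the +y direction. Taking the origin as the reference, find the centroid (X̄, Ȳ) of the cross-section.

X̄ = 61.31 mm, Ȳ = 35.18 mm

Part | A | x̄ᵢ | ȳᵢ | A·x̄ᵢ | A·ȳᵢ
rectangular portion | 6000.00 | 37.50 | 40.00 | 225000.00 | 240000.00
triangular portion | 3400.00 | 103.33 | 26.67 | 351333.33 | 90666.67
Σ | 9400.00 |  |  | 576333.33 | 330666.67
X̄ = 576333.33 / 9400.00 = 61.31 mm
Ȳ = 330666.67 / 9400.00 = 35.18 mm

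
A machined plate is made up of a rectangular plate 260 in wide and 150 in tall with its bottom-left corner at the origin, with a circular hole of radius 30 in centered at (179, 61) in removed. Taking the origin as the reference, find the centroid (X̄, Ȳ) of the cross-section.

X̄ = 126.17 in, Ȳ = 76.09 in

plate: A = 260 × 150 = 39000.00, centroid at (130.00, 75.00).
hole: A = −π·30² = -2827.43, centroid at (179.00, 61.00).
ΣA = 36172.57 in², ΣAX̄ = 4563889.42 in³, ΣAȲ = 2752526.56 in³.
X̄ = 4563889.42/36172.57 = 126.17 in; Ȳ = 2752526.56/36172.57 = 76.09 in.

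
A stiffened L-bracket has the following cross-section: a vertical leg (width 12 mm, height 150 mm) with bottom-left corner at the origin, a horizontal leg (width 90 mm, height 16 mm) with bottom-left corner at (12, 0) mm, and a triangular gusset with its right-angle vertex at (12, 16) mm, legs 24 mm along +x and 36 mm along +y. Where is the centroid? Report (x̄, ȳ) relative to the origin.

Part | A | x̄ᵢ | ȳᵢ | A·x̄ᵢ | A·ȳᵢ
vertical leg | 1800.00 | 6.00 | 75.00 | 10800.00 | 135000.00
horizontal leg | 1440.00 | 57.00 | 8.00 | 82080.00 | 11520.00
gusset | 432.00 | 20.00 | 28.00 | 8640.00 | 12096.00
Σ | 3672.00 |  |  | 101520.00 | 158616.00
x̄ = 101520.00 / 3672.00 = 27.65 mm
ȳ = 158616.00 / 3672.00 = 43.20 mm

x̄ = 27.65 mm, ȳ = 43.20 mm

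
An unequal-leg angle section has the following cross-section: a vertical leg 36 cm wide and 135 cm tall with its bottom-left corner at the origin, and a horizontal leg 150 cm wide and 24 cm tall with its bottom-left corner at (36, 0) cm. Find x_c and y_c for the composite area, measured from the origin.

Part | A | x̄ᵢ | ȳᵢ | A·x̄ᵢ | A·ȳᵢ
vertical leg | 4860.00 | 18.00 | 67.50 | 87480.00 | 328050.00
horizontal leg | 3600.00 | 111.00 | 12.00 | 399600.00 | 43200.00
Σ | 8460.00 |  |  | 487080.00 | 371250.00
x_c = 487080.00 / 8460.00 = 57.57 cm
y_c = 371250.00 / 8460.00 = 43.88 cm

x_c = 57.57 cm, y_c = 43.88 cm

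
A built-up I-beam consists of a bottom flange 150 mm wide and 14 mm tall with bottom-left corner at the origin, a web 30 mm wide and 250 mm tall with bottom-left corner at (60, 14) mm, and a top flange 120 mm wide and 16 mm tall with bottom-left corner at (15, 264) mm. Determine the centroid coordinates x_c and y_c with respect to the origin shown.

x_c = 75.00 mm, y_c = 137.10 mm

bottom flange: A = 150 × 14 = 2100.00, centroid at (75.00, 7.00).
web: A = 30 × 250 = 7500.00, centroid at (75.00, 139.00).
top flange: A = 120 × 16 = 1920.00, centroid at (75.00, 272.00).
ΣA = 11520.00 mm², ΣAx_c = 864000.00 mm³, ΣAy_c = 1579440.00 mm³.
x_c = 864000.00/11520.00 = 75.00 mm; y_c = 1579440.00/11520.00 = 137.10 mm.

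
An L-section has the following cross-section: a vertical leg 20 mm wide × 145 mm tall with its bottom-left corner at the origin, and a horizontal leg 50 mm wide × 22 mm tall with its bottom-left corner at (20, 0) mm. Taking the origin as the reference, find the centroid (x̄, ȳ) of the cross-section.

x̄ = 19.62 mm, ȳ = 55.59 mm

vertical leg: A = 20 × 145 = 2900.00, centroid at (10.00, 72.50).
horizontal leg: A = 50 × 22 = 1100.00, centroid at (45.00, 11.00).
ΣA = 4000.00 mm²
ΣAx̄ = (2900.00)(10.00) + (1100.00)(45.00) = 78500.00 mm³
ΣAȳ = (2900.00)(72.50) + (1100.00)(11.00) = 222350.00 mm³
x̄ = 78500.00 / 4000.00 = 19.62 mm
ȳ = 222350.00 / 4000.00 = 55.59 mm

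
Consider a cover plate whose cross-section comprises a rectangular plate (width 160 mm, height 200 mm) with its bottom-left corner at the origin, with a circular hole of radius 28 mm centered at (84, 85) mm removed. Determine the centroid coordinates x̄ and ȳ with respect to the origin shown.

plate: A = 160 × 200 = 32000.00, centroid at (80.00, 100.00).
hole: A = −π·28² = -2463.01, centroid at (84.00, 85.00).
ΣA = 29536.99 mm²
ΣAx̄ = (32000.00)(80.00) + (-2463.01)(84.00) = 2353107.27 mm³
ΣAȳ = (32000.00)(100.00) + (-2463.01)(85.00) = 2990644.27 mm³
x̄ = 2353107.27 / 29536.99 = 79.67 mm
ȳ = 2990644.27 / 29536.99 = 101.25 mm

x̄ = 79.67 mm, ȳ = 101.25 mm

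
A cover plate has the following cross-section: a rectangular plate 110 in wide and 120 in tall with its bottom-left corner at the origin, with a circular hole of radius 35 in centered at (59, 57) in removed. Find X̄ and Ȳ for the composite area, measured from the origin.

plate: A = 110 × 120 = 13200.00, centroid at (55.00, 60.00).
hole: A = −π·35² = -3848.45, centroid at (59.00, 57.00).
ΣA = 9351.55 in²
ΣAX̄ = (13200.00)(55.00) + (-3848.45)(59.00) = 498941.39 in³
ΣAȲ = (13200.00)(60.00) + (-3848.45)(57.00) = 572638.29 in³
X̄ = 498941.39 / 9351.55 = 53.35 in
Ȳ = 572638.29 / 9351.55 = 61.23 in

X̄ = 53.35 in, Ȳ = 61.23 in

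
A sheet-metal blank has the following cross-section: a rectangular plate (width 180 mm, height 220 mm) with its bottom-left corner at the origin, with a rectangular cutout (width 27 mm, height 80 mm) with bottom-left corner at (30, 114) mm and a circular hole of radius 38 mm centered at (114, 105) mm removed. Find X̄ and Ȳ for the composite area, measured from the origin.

plate: A = 180 × 220 = 39600.00, centroid at (90.00, 110.00).
hole 1: A = −(27 × 80) = -2160.00, centroid at (43.50, 154.00).
hole 2: A = −π·38² = -4536.46, centroid at (114.00, 105.00).
ΣA = 32903.54 mm²
ΣAX̄ = (39600.00)(90.00) + (-2160.00)(43.50) + (-4536.46)(114.00) = 2952883.58 mm³
ΣAȲ = (39600.00)(110.00) + (-2160.00)(154.00) + (-4536.46)(105.00) = 3547031.72 mm³
X̄ = 2952883.58 / 32903.54 = 89.74 mm
Ȳ = 3547031.72 / 32903.54 = 107.80 mm

X̄ = 89.74 mm, Ȳ = 107.80 mm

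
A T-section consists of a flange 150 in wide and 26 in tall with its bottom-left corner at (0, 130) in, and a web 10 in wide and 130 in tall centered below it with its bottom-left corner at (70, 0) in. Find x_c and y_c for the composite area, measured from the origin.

web: A = 10 × 130 = 1300.00, centroid at (75.00, 65.00).
flange: A = 150 × 26 = 3900.00, centroid at (75.00, 143.00).
ΣA = 5200.00 in²
ΣAx_c = (1300.00)(75.00) + (3900.00)(75.00) = 390000.00 in³
ΣAy_c = (1300.00)(65.00) + (3900.00)(143.00) = 642200.00 in³
x_c = 390000.00 / 5200.00 = 75.00 in
y_c = 642200.00 / 5200.00 = 123.50 in

x_c = 75.00 in, y_c = 123.50 in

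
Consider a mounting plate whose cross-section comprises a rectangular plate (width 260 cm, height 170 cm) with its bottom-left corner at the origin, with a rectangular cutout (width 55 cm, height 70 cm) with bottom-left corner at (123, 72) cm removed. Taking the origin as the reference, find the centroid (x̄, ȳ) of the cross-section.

plate: A = 260 × 170 = 44200.00, centroid at (130.00, 85.00).
hole: A = −(55 × 70) = -3850.00, centroid at (150.50, 107.00).
ΣA = 40350.00 cm², ΣAx̄ = 5166575.00 cm³, ΣAȳ = 3345050.00 cm³.
x̄ = 5166575.00/40350.00 = 128.04 cm; ȳ = 3345050.00/40350.00 = 82.90 cm.

x̄ = 128.04 cm, ȳ = 82.90 cm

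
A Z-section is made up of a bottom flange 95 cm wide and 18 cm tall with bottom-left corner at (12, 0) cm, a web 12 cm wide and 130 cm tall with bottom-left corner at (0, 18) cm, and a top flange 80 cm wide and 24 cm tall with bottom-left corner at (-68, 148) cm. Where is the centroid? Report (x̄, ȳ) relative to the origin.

bottom flange: A = 95 × 18 = 1710.00, centroid at (59.50, 9.00).
web: A = 12 × 130 = 1560.00, centroid at (6.00, 83.00).
top flange: A = 80 × 24 = 1920.00, centroid at (-28.00, 160.00).
ΣA = 5190.00 cm², ΣAx̄ = 57345.00 cm³, ΣAȳ = 452070.00 cm³.
x̄ = 57345.00/5190.00 = 11.05 cm; ȳ = 452070.00/5190.00 = 87.10 cm.

x̄ = 11.05 cm, ȳ = 87.10 cm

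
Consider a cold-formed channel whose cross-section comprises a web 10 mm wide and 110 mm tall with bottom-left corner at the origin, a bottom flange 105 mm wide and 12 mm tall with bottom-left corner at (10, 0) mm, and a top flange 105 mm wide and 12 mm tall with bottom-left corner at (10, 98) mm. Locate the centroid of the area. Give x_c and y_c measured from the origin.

web: A = 10 × 110 = 1100.00, centroid at (5.00, 55.00).
bottom flange: A = 105 × 12 = 1260.00, centroid at (62.50, 6.00).
top flange: A = 105 × 12 = 1260.00, centroid at (62.50, 104.00).
ΣA = 3620.00 mm²
ΣAx_c = (1100.00)(5.00) + (1260.00)(62.50) + (1260.00)(62.50) = 163000.00 mm³
ΣAy_c = (1100.00)(55.00) + (1260.00)(6.00) + (1260.00)(104.00) = 199100.00 mm³
x_c = 163000.00 / 3620.00 = 45.03 mm
y_c = 199100.00 / 3620.00 = 55.00 mm

x_c = 45.03 mm, y_c = 55.00 mm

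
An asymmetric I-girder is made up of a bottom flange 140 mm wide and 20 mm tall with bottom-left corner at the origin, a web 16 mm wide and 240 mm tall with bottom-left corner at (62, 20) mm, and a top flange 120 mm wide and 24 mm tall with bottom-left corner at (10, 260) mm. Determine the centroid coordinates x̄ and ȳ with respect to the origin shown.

bottom flange: A = 140 × 20 = 2800.00, centroid at (70.00, 10.00).
web: A = 16 × 240 = 3840.00, centroid at (70.00, 140.00).
top flange: A = 120 × 24 = 2880.00, centroid at (70.00, 272.00).
ΣA = 9520.00 mm², ΣAx̄ = 666400.00 mm³, ΣAȳ = 1348960.00 mm³.
x̄ = 666400.00/9520.00 = 70.00 mm; ȳ = 1348960.00/9520.00 = 141.70 mm.

x̄ = 70.00 mm, ȳ = 141.70 mm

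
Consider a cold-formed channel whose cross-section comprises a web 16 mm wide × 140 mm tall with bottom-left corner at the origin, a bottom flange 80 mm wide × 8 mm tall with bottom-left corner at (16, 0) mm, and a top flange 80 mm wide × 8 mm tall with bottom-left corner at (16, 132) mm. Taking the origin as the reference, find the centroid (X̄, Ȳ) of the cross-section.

X̄ = 25.45 mm, Ȳ = 70.00 mm

web: A = 16 × 140 = 2240.00, centroid at (8.00, 70.00).
bottom flange: A = 80 × 8 = 640.00, centroid at (56.00, 4.00).
top flange: A = 80 × 8 = 640.00, centroid at (56.00, 136.00).
ΣA = 3520.00 mm²
ΣAX̄ = (2240.00)(8.00) + (640.00)(56.00) + (640.00)(56.00) = 89600.00 mm³
ΣAȲ = (2240.00)(70.00) + (640.00)(4.00) + (640.00)(136.00) = 246400.00 mm³
X̄ = 89600.00 / 3520.00 = 25.45 mm
Ȳ = 246400.00 / 3520.00 = 70.00 mm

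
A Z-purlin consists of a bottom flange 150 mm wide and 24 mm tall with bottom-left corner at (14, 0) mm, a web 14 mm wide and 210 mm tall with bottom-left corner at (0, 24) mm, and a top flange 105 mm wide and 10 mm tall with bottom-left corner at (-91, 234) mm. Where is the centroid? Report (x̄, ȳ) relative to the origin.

bottom flange: A = 150 × 24 = 3600.00, centroid at (89.00, 12.00).
web: A = 14 × 210 = 2940.00, centroid at (7.00, 129.00).
top flange: A = 105 × 10 = 1050.00, centroid at (-38.50, 239.00).
ΣA = 7590.00 mm², ΣAx̄ = 300555.00 mm³, ΣAȳ = 673410.00 mm³.
x̄ = 300555.00/7590.00 = 39.60 mm; ȳ = 673410.00/7590.00 = 88.72 mm.

x̄ = 39.60 mm, ȳ = 88.72 mm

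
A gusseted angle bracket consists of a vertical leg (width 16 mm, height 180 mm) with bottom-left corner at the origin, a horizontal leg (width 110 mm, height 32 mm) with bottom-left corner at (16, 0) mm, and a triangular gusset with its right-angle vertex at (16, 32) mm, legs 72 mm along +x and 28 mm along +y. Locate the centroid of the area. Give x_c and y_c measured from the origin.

Part | A | x̄ᵢ | ȳᵢ | A·x̄ᵢ | A·ȳᵢ
vertical leg | 2880.00 | 8.00 | 90.00 | 23040.00 | 259200.00
horizontal leg | 3520.00 | 71.00 | 16.00 | 249920.00 | 56320.00
gusset | 1008.00 | 40.00 | 41.33 | 40320.00 | 41664.00
Σ | 7408.00 |  |  | 313280.00 | 357184.00
x_c = 313280.00 / 7408.00 = 42.29 mm
y_c = 357184.00 / 7408.00 = 48.22 mm

x_c = 42.29 mm, y_c = 48.22 mm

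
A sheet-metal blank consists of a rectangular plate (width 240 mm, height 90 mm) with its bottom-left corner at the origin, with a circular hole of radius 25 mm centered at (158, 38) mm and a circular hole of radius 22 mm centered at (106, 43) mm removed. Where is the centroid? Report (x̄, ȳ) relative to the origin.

x̄ = 117.06 mm, ȳ = 45.93 mm

plate: A = 240 × 90 = 21600.00, centroid at (120.00, 45.00).
hole 1: A = −π·25² = -1963.50, centroid at (158.00, 38.00).
hole 2: A = −π·22² = -1520.53, centroid at (106.00, 43.00).
ΣA = 18115.97 mm²
ΣAx̄ = (21600.00)(120.00) + (-1963.50)(158.00) + (-1520.53)(106.00) = 2120591.46 mm³
ΣAȳ = (21600.00)(45.00) + (-1963.50)(38.00) + (-1520.53)(43.00) = 832004.35 mm³
x̄ = 2120591.46 / 18115.97 = 117.06 mm
ȳ = 832004.35 / 18115.97 = 45.93 mm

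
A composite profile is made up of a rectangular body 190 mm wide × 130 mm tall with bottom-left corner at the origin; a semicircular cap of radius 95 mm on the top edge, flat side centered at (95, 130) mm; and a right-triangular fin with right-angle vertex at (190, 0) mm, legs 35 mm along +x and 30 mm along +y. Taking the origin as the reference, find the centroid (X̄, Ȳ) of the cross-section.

rectangular body: A = 190 × 130 = 24700.00, centroid at (95.00, 65.00).
semicircular top: A = ½π·95² = 14176.44, centroid at (95.00, 170.32).
triangular fin: A = ½·35·30 = 525.00, centroid at (201.67, 10.00).
ΣA = 39401.44 mm², ΣAX̄ = 3799136.50 mm³, ΣAȲ = 4025270.12 mm³.
X̄ = 3799136.50/39401.44 = 96.42 mm; Ȳ = 4025270.12/39401.44 = 102.16 mm.

X̄ = 96.42 mm, Ȳ = 102.16 mm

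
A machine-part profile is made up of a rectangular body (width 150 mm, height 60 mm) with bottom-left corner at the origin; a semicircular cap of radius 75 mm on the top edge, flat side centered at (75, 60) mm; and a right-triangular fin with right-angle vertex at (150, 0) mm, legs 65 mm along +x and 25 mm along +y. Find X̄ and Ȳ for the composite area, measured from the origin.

Part | A | x̄ᵢ | ȳᵢ | A·x̄ᵢ | A·ȳᵢ
rectangular body | 9000.00 | 75.00 | 30.00 | 675000.00 | 270000.00
semicircular top | 8835.73 | 75.00 | 91.83 | 662679.70 | 811393.76
triangular fin | 812.50 | 171.67 | 8.33 | 139479.17 | 6770.83
Σ | 18648.23 |  |  | 1477158.87 | 1088164.59
X̄ = 1477158.87 / 18648.23 = 79.21 mm
Ȳ = 1088164.59 / 18648.23 = 58.35 mm

X̄ = 79.21 mm, Ȳ = 58.35 mm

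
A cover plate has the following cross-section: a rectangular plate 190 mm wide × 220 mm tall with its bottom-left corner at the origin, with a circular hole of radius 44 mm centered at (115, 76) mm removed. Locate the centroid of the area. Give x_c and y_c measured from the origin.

plate: A = 190 × 220 = 41800.00, centroid at (95.00, 110.00).
hole: A = −π·44² = -6082.12, centroid at (115.00, 76.00).
ΣA = 35717.88 mm²
ΣAx_c = (41800.00)(95.00) + (-6082.12)(115.00) = 3271555.81 mm³
ΣAy_c = (41800.00)(110.00) + (-6082.12)(76.00) = 4135758.62 mm³
x_c = 3271555.81 / 35717.88 = 91.59 mm
y_c = 4135758.62 / 35717.88 = 115.79 mm

x_c = 91.59 mm, y_c = 115.79 mm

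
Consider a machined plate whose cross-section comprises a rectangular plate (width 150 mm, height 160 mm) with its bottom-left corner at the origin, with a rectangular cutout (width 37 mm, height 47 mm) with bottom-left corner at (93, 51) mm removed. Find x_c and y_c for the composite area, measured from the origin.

x_c = 72.15 mm, y_c = 80.43 mm

Part | A | x̄ᵢ | ȳᵢ | A·x̄ᵢ | A·ȳᵢ
plate | 24000.00 | 75.00 | 80.00 | 1800000.00 | 1920000.00
hole | -1739.00 | 111.50 | 74.50 | -193898.50 | -129555.50
Σ | 22261.00 |  |  | 1606101.50 | 1790444.50
x_c = 1606101.50 / 22261.00 = 72.15 mm
y_c = 1790444.50 / 22261.00 = 80.43 mm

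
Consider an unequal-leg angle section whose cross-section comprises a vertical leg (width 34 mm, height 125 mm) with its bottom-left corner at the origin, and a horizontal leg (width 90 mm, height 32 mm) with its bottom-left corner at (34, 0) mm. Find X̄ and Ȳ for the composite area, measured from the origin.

X̄ = 42.04 mm, Ȳ = 43.72 mm

vertical leg: A = 34 × 125 = 4250.00, centroid at (17.00, 62.50).
horizontal leg: A = 90 × 32 = 2880.00, centroid at (79.00, 16.00).
ΣA = 7130.00 mm²
ΣAX̄ = (4250.00)(17.00) + (2880.00)(79.00) = 299770.00 mm³
ΣAȲ = (4250.00)(62.50) + (2880.00)(16.00) = 311705.00 mm³
X̄ = 299770.00 / 7130.00 = 42.04 mm
Ȳ = 311705.00 / 7130.00 = 43.72 mm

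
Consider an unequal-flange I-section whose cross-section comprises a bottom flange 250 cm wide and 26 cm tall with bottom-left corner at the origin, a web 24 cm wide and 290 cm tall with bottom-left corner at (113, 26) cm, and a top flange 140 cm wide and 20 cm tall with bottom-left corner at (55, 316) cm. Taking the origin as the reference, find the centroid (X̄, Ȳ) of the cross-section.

X̄ = 125.00 cm, Ȳ = 134.53 cm

Part | A | x̄ᵢ | ȳᵢ | A·x̄ᵢ | A·ȳᵢ
bottom flange | 6500.00 | 125.00 | 13.00 | 812500.00 | 84500.00
web | 6960.00 | 125.00 | 171.00 | 870000.00 | 1190160.00
top flange | 2800.00 | 125.00 | 326.00 | 350000.00 | 912800.00
Σ | 16260.00 |  |  | 2032500.00 | 2187460.00
X̄ = 2032500.00 / 16260.00 = 125.00 cm
Ȳ = 2187460.00 / 16260.00 = 134.53 cm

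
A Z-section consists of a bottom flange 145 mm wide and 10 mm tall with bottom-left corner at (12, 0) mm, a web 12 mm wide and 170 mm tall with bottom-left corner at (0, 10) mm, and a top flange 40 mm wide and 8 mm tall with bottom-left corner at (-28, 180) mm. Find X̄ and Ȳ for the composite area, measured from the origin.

bottom flange: A = 145 × 10 = 1450.00, centroid at (84.50, 5.00).
web: A = 12 × 170 = 2040.00, centroid at (6.00, 95.00).
top flange: A = 40 × 8 = 320.00, centroid at (-8.00, 184.00).
ΣA = 3810.00 mm², ΣAX̄ = 132205.00 mm³, ΣAȲ = 259930.00 mm³.
X̄ = 132205.00/3810.00 = 34.70 mm; Ȳ = 259930.00/3810.00 = 68.22 mm.

X̄ = 34.70 mm, Ȳ = 68.22 mm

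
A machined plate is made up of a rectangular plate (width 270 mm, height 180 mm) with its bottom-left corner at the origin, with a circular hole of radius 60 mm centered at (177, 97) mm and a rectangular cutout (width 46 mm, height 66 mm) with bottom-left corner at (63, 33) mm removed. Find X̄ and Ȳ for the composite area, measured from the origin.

Part | A | x̄ᵢ | ȳᵢ | A·x̄ᵢ | A·ȳᵢ
plate | 48600.00 | 135.00 | 90.00 | 6561000.00 | 4374000.00
hole 1 | -11309.73 | 177.00 | 97.00 | -2001822.84 | -1097044.15
hole 2 | -3036.00 | 86.00 | 66.00 | -261096.00 | -200376.00
Σ | 34254.27 |  |  | 4298081.16 | 3076579.85
X̄ = 4298081.16 / 34254.27 = 125.48 mm
Ȳ = 3076579.85 / 34254.27 = 89.82 mm

X̄ = 125.48 mm, Ȳ = 89.82 mm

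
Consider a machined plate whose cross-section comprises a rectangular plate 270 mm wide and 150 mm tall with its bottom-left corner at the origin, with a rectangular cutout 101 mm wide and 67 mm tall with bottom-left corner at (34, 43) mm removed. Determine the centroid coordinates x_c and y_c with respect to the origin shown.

plate: A = 270 × 150 = 40500.00, centroid at (135.00, 75.00).
hole: A = −(101 × 67) = -6767.00, centroid at (84.50, 76.50).
ΣA = 33733.00 mm², ΣAx_c = 4895688.50 mm³, ΣAy_c = 2519824.50 mm³.
x_c = 4895688.50/33733.00 = 145.13 mm; y_c = 2519824.50/33733.00 = 74.70 mm.

x_c = 145.13 mm, y_c = 74.70 mm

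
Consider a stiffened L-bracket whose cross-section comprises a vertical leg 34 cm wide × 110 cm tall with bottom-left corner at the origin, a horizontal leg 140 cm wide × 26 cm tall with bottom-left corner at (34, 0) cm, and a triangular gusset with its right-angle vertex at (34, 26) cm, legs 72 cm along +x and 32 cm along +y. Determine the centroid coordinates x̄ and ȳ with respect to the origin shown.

x̄ = 59.65 cm, ȳ = 34.61 cm

vertical leg: A = 34 × 110 = 3740.00, centroid at (17.00, 55.00).
horizontal leg: A = 140 × 26 = 3640.00, centroid at (104.00, 13.00).
gusset: A = ½·72·32 = 1152.00, centroid at (58.00, 36.67).
ΣA = 8532.00 cm², ΣAx̄ = 508956.00 cm³, ΣAȳ = 295260.00 cm³.
x̄ = 508956.00/8532.00 = 59.65 cm; ȳ = 295260.00/8532.00 = 34.61 cm.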